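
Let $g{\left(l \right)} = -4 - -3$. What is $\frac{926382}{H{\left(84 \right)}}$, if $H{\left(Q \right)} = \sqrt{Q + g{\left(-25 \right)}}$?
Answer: $\frac{926382 \sqrt{83}}{83} \approx 1.0168 \cdot 10^{5}$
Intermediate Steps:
$g{\left(l \right)} = -1$ ($g{\left(l \right)} = -4 + 3 = -1$)
$H{\left(Q \right)} = \sqrt{-1 + Q}$ ($H{\left(Q \right)} = \sqrt{Q - 1} = \sqrt{-1 + Q}$)
$\frac{926382}{H{\left(84 \right)}} = \frac{926382}{\sqrt{-1 + 84}} = \frac{926382}{\sqrt{83}} = 926382 \frac{\sqrt{83}}{83} = \frac{926382 \sqrt{83}}{83}$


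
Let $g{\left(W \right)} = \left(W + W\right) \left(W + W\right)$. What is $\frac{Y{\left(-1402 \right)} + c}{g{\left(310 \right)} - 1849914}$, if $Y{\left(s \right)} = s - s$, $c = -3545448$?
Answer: $\frac{1772724}{732757} \approx 2.4193$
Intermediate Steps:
$g{\left(W \right)} = 4 W^{2}$ ($g{\left(W \right)} = 2 W 2 W = 4 W^{2}$)
$Y{\left(s \right)} = 0$
$\frac{Y{\left(-1402 \right)} + c}{g{\left(310 \right)} - 1849914} = \frac{0 - 3545448}{4 \cdot 310^{2} - 1849914} = - \frac{3545448}{4 \cdot 96100 - 1849914} = - \frac{3545448}{384400 - 1849914} = - \frac{3545448}{-1465514} = \left(-3545448\right) \left(- \frac{1}{1465514}\right) = \frac{1772724}{732757}$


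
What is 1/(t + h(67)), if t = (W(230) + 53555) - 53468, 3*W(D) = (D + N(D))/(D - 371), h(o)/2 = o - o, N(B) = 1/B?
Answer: 97290/8411329 ≈ 0.011567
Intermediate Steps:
N(B) = 1/B
h(o) = 0 (h(o) = 2*(o - o) = 2*0 = 0)
W(D) = (D + 1/D)/(3*(-371 + D)) (W(D) = ((D + 1/D)/(D - 371))/3 = ((D + 1/D)/(-371 + D))/3 = (D + 1/D)/(3*(-371 + D)))
t = 8411329/97290 (t = ((⅓)*(1 + 230²)/(230*(-371 + 230)) + 53555) - 53468 = ((⅓)*(1/230)*(1 + 52900)/(-141) + 53555) - 53468 = ((⅓)*(1/230)*(-1/141)*52901 + 53555) - 53468 = (-52901/97290 + 53555) - 53468 = 5210313049/97290 - 53468 = 8411329/97290 ≈ 86.456)
1/(t + h(67)) = 1/(8411329/97290 + 0) = 1/(8411329/97290) = 97290/8411329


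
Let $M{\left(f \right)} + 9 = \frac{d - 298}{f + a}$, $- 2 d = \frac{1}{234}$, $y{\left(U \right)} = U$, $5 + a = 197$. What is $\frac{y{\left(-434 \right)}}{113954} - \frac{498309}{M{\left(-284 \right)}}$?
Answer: $\frac{1222452438080545}{14132518103} \approx 86499.0$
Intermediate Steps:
$a = 192$ ($a = -5 + 197 = 192$)
$d = - \frac{1}{468}$ ($d = - \frac{1}{2 \cdot 234} = \left(- \frac{1}{2}\right) \frac{1}{234} = - \frac{1}{468} \approx -0.0021368$)
$M{\left(f \right)} = -9 - \frac{139465}{468 \left(192 + f\right)}$ ($M{\left(f \right)} = -9 + \frac{- \frac{1}{468} - 298}{f + 192} = -9 - \frac{139465}{468 \left(192 + f\right)}$)
$\frac{y{\left(-434 \right)}}{113954} - \frac{498309}{M{\left(-284 \right)}} = - \frac{434}{113954} - \frac{498309}{\frac{1}{468} \frac{1}{192 - 284} \left(-948169 - -1196208\right)} = \left(-434\right) \frac{1}{113954} - \frac{498309}{\frac{1}{468} \frac{1}{-92} \left(-948169 + 1196208\right)} = - \frac{217}{56977} - \frac{498309}{\frac{1}{468} \left(- \frac{1}{92}\right) 248039} = - \frac{217}{56977} - \frac{498309}{- \frac{248039}{43056}} = - \frac{217}{56977} - - \frac{21455192304}{248039} = - \frac{217}{56977} + \frac{21455192304}{248039} = \frac{1222452438080545}{14132518103}$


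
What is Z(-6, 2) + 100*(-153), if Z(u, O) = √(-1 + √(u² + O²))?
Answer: -15300 + √(-1 + 2*√10) ≈ -15298.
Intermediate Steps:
Z(u, O) = √(-1 + √(O² + u²))
Z(-6, 2) + 100*(-153) = √(-1 + √(2² + (-6)²)) + 100*(-153) = √(-1 + √(4 + 36)) - 15300 = √(-1 + √40) - 15300 = √(-1 + 2*√10) - 15300 = -15300 + √(-1 + 2*√10)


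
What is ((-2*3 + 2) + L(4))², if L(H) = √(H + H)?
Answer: 24 - 16*√2 ≈ 1.3726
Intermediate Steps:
L(H) = √2*√H (L(H) = √(2*H) = √2*√H)
((-2*3 + 2) + L(4))² = ((-2*3 + 2) + √2*√4)² = ((-6 + 2) + √2*2)² = (-4 + 2*√2)²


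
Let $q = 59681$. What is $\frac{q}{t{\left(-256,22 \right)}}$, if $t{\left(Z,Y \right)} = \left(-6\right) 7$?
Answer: $- \frac{59681}{42} \approx -1421.0$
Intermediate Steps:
$t{\left(Z,Y \right)} = -42$
$\frac{q}{t{\left(-256,22 \right)}} = \frac{59681}{-42} = 59681 \left(- \frac{1}{42}\right) = - \frac{59681}{42}$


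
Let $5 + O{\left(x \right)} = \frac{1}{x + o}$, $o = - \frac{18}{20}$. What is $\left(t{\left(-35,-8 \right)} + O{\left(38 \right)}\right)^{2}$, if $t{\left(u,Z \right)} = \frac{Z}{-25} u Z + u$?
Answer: $\frac{8474675364}{3441025} \approx 2462.8$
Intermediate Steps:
$t{\left(u,Z \right)} = u - \frac{u Z^{2}}{25}$ ($t{\left(u,Z \right)} = Z \left(- \frac{1}{25}\right) u Z + u = - \frac{Z}{25} u Z + u = - \frac{Z u}{25} Z + u = - \frac{u Z^{2}}{25} + u = u - \frac{u Z^{2}}{25}$)
$o = - \frac{9}{10}$ ($o = \left(-18\right) \frac{1}{20} = - \frac{9}{10} \approx -0.9$)
$O{\left(x \right)} = -5 + \frac{1}{- \frac{9}{10} + x}$ ($O{\left(x \right)} = -5 + \frac{1}{x - \frac{9}{10}} = -5 + \frac{1}{- \frac{9}{10} + x}$)
$\left(t{\left(-35,-8 \right)} + O{\left(38 \right)}\right)^{2} = \left(\frac{1}{25} \left(-35\right) \left(25 - \left(-8\right)^{2}\right) + \frac{5 \left(11 - 380\right)}{-9 + 10 \cdot 38}\right)^{2} = \left(\frac{1}{25} \left(-35\right) \left(25 - 64\right) + \frac{5 \left(11 - 380\right)}{-9 + 380}\right)^{2} = \left(\frac{1}{25} \left(-35\right) \left(25 - 64\right) + 5 \cdot \frac{1}{371} \left(-369\right)\right)^{2} = \left(\frac{1}{25} \left(-35\right) \left(-39\right) + 5 \cdot \frac{1}{371} \left(-369\right)\right)^{2} = \left(\frac{273}{5} - \frac{1845}{371}\right)^{2} = \left(\frac{92058}{1855}\right)^{2} = \frac{8474675364}{3441025}$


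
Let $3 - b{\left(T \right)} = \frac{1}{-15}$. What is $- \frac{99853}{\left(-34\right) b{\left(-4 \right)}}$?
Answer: $\frac{1497795}{1564} \approx 957.67$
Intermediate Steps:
$b{\left(T \right)} = \frac{46}{15}$ ($b{\left(T \right)} = 3 - \frac{1}{-15} = 3 - - \frac{1}{15} = 3 + \frac{1}{15} = \frac{46}{15}$)
$- \frac{99853}{\left(-34\right) b{\left(-4 \right)}} = - \frac{99853}{\left(-34\right) \frac{46}{15}} = - \frac{99853}{- \frac{1564}{15}} = \left(-99853\right) \left(- \frac{15}{1564}\right) = \frac{1497795}{1564}$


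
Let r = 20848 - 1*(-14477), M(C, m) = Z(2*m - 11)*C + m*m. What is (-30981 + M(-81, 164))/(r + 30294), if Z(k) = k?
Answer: -1294/2853 ≈ -0.45356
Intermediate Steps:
M(C, m) = m**2 + C*(-11 + 2*m) (M(C, m) = (2*m - 11)*C + m*m = (-11 + 2*m)*C + m**2 = C*(-11 + 2*m) + m**2 = m**2 + C*(-11 + 2*m))
r = 35325 (r = 20848 + 14477 = 35325)
(-30981 + M(-81, 164))/(r + 30294) = (-30981 + (164**2 - 81*(-11 + 2*164)))/(35325 + 30294) = (-30981 + (26896 - 81*(-11 + 328)))/65619 = (-30981 + (26896 - 81*317))*(1/65619) = (-30981 + (26896 - 25677))*(1/65619) = (-30981 + 1219)*(1/65619) = -29762*1/65619 = -1294/2853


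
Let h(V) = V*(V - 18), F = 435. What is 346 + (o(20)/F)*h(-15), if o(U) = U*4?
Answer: 12674/29 ≈ 437.03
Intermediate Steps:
o(U) = 4*U
h(V) = V*(-18 + V)
346 + (o(20)/F)*h(-15) = 346 + ((4*20)/435)*(-15*(-18 - 15)) = 346 + (80*(1/435))*(-15*(-33)) = 346 + (16/87)*495 = 346 + 2640/29 = 12674/29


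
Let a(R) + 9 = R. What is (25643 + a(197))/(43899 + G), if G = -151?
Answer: 25831/43748 ≈ 0.59045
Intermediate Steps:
a(R) = -9 + R
(25643 + a(197))/(43899 + G) = (25643 + (-9 + 197))/(43899 - 151) = (25643 + 188)/43748 = 25831*(1/43748) = 25831/43748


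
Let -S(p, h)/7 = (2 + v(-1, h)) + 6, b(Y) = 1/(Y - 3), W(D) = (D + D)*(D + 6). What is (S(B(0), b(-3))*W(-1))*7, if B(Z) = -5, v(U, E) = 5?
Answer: 6370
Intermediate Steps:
W(D) = 2*D*(6 + D) (W(D) = (2*D)*(6 + D) = 2*D*(6 + D))
b(Y) = 1/(-3 + Y)
S(p, h) = -91 (S(p, h) = -7*((2 + 5) + 6) = -7*(7 + 6) = -7*13 = -91)
(S(B(0), b(-3))*W(-1))*7 = -182*(-1)*(6 - 1)*7 = -182*(-1)*5*7 = -91*(-10)*7 = 910*7 = 6370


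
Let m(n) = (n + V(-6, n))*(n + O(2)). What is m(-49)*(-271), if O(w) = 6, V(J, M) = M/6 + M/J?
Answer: -570997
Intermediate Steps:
V(J, M) = M/6 + M/J (V(J, M) = M*(⅙) + M/J = M/6 + M/J)
m(n) = n*(6 + n) (m(n) = (n + (n/6 + n/(-6)))*(n + 6) = (n + (n/6 + n*(-⅙)))*(6 + n) = (n + (n/6 - n/6))*(6 + n) = (n + 0)*(6 + n) = n*(6 + n))
m(-49)*(-271) = -49*(6 - 49)*(-271) = -49*(-43)*(-271) = 2107*(-271) = -570997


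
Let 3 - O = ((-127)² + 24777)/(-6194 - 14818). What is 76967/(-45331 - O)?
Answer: -808615302/476299457 ≈ -1.6977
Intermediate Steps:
O = 51971/10506 (O = 3 - ((-127)² + 24777)/(-6194 - 14818) = 3 - (16129 + 24777)/(-21012) = 3 - 40906*(-1)/21012 = 3 - 1*(-20453/10506) = 3 + 20453/10506 = 51971/10506 ≈ 4.9468)
76967/(-45331 - O) = 76967/(-45331 - 1*51971/10506) = 76967/(-45331 - 51971/10506) = 76967/(-476299457/10506) = 76967*(-10506/476299457) = -808615302/476299457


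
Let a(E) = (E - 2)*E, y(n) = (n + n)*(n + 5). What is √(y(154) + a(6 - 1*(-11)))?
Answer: √49227 ≈ 221.87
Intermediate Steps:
y(n) = 2*n*(5 + n) (y(n) = (2*n)*(5 + n) = 2*n*(5 + n))
a(E) = E*(-2 + E) (a(E) = (-2 + E)*E = E*(-2 + E))
√(y(154) + a(6 - 1*(-11))) = √(2*154*(5 + 154) + (6 - 1*(-11))*(-2 + (6 - 1*(-11)))) = √(2*154*159 + (6 + 11)*(-2 + (6 + 11))) = √(48972 + 17*(-2 + 17)) = √(48972 + 17*15) = √(48972 + 255) = √49227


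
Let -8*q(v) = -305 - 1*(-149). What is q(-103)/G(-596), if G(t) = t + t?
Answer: -39/2384 ≈ -0.016359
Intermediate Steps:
q(v) = 39/2 (q(v) = -(-305 - 1*(-149))/8 = -(-305 + 149)/8 = -1/8*(-156) = 39/2)
G(t) = 2*t
q(-103)/G(-596) = 39/(2*((2*(-596)))) = (39/2)/(-1192) = (39/2)*(-1/1192) = -39/2384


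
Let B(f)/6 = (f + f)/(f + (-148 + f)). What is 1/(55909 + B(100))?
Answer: 13/727117 ≈ 1.7879e-5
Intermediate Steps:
B(f) = 12*f/(-148 + 2*f) (B(f) = 6*((f + f)/(f + (-148 + f))) = 6*((2*f)/(-148 + 2*f)) = 6*(2*f/(-148 + 2*f)) = 12*f/(-148 + 2*f))
1/(55909 + B(100)) = 1/(55909 + 6*100/(-74 + 100)) = 1/(55909 + 6*100/26) = 1/(55909 + 6*100*(1/26)) = 1/(55909 + 300/13) = 1/(727117/13) = 13/727117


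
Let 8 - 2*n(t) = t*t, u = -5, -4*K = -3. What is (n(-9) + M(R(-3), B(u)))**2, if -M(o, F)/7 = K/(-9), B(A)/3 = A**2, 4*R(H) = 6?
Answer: 185761/144 ≈ 1290.0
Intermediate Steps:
K = 3/4 (K = -1/4*(-3) = 3/4 ≈ 0.75000)
R(H) = 3/2 (R(H) = (1/4)*6 = 3/2)
B(A) = 3*A**2
n(t) = 4 - t**2/2 (n(t) = 4 - t*t/2 = 4 - t**2/2)
M(o, F) = 7/12 (M(o, F) = -21/(4*(-9)) = -21*(-1)/(4*9) = -7*(-1/12) = 7/12)
(n(-9) + M(R(-3), B(u)))**2 = ((4 - 1/2*(-9)**2) + 7/12)**2 = ((4 - 1/2*81) + 7/12)**2 = ((4 - 81/2) + 7/12)**2 = (-73/2 + 7/12)**2 = (-431/12)**2 = 185761/144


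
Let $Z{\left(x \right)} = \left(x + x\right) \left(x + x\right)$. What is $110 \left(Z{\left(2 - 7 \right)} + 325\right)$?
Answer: $46750$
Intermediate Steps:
$Z{\left(x \right)} = 4 x^{2}$ ($Z{\left(x \right)} = 2 x 2 x = 4 x^{2}$)
$110 \left(Z{\left(2 - 7 \right)} + 325\right) = 110 \left(4 \left(2 - 7\right)^{2} + 325\right) = 110 \left(4 \left(-5\right)^{2} + 325\right) = 110 \left(4 \cdot 25 + 325\right) = 110 \left(100 + 325\right) = 110 \cdot 425 = 46750$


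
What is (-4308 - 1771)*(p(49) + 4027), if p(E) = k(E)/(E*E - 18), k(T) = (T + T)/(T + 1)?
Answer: -1458404221346/59575 ≈ -2.4480e+7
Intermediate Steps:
k(T) = 2*T/(1 + T) (k(T) = (2*T)/(1 + T) = 2*T/(1 + T))
p(E) = 2*E/((1 + E)*(-18 + E²)) (p(E) = (2*E/(1 + E))/(E*E - 18) = (2*E/(1 + E))/(E² - 18) = (2*E/(1 + E))/(-18 + E²) = 2*E/((1 + E)*(-18 + E²)))
(-4308 - 1771)*(p(49) + 4027) = (-4308 - 1771)*(2*49/((1 + 49)*(-18 + 49²)) + 4027) = -6079*(2*49/(50*(-18 + 2401)) + 4027) = -6079*(2*49*(1/50)/2383 + 4027) = -6079*(2*49*(1/50)*(1/2383) + 4027) = -6079*(49/59575 + 4027) = -6079*239908574/59575 = -1458404221346/59575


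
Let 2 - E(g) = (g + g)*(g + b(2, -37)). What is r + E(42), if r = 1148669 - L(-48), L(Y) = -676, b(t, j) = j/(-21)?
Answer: 1145671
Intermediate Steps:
b(t, j) = -j/21 (b(t, j) = j*(-1/21) = -j/21)
r = 1149345 (r = 1148669 - 1*(-676) = 1148669 + 676 = 1149345)
E(g) = 2 - 2*g*(37/21 + g) (E(g) = 2 - (g + g)*(g - 1/21*(-37)) = 2 - 2*g*(g + 37/21) = 2 - 2*g*(37/21 + g))
r + E(42) = 1149345 + (2 - 2*42² - 74/21*42) = 1149345 + (2 - 2*1764 - 148) = 1149345 + (2 - 3528 - 148) = 1149345 - 3674 = 1145671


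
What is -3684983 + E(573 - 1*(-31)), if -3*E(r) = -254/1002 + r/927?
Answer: -1711405661366/464427 ≈ -3.6850e+6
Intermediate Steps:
E(r) = 127/1503 - r/2781 (E(r) = -(-254/1002 + r/927)/3 = -(-254*1/1002 + r*(1/927))/3 = -(-127/501 + r/927)/3 = 127/1503 - r/2781)
-3684983 + E(573 - 1*(-31)) = -3684983 + (127/1503 - (573 - 1*(-31))/2781) = -3684983 + (127/1503 - (573 + 31)/2781) = -3684983 + (127/1503 - 1/2781*604) = -3684983 + (127/1503 - 604/2781) = -3684983 - 61625/464427 = -1711405661366/464427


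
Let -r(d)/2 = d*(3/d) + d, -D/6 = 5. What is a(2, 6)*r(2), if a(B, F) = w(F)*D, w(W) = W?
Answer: 1800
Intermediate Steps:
D = -30 (D = -6*5 = -30)
a(B, F) = -30*F (a(B, F) = F*(-30) = -30*F)
r(d) = -6 - 2*d (r(d) = -2*(d*(3/d) + d) = -2*(3 + d) = -6 - 2*d)
a(2, 6)*r(2) = (-30*6)*(-6 - 2*2) = -180*(-6 - 4) = -180*(-10) = 1800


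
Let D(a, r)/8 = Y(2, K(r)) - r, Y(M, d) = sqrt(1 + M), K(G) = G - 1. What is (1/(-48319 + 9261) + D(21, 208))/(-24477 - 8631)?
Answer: 21664171/431044088 - 2*sqrt(3)/8277 ≈ 0.049841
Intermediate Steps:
K(G) = -1 + G
D(a, r) = -8*r + 8*sqrt(3) (D(a, r) = 8*(sqrt(1 + 2) - r) = 8*(sqrt(3) - r) = -8*r + 8*sqrt(3))
(1/(-48319 + 9261) + D(21, 208))/(-24477 - 8631) = (1/(-48319 + 9261) + (-8*208 + 8*sqrt(3)))/(-24477 - 8631) = (1/(-39058) + (-1664 + 8*sqrt(3)))/(-33108) = (-1/39058 + (-1664 + 8*sqrt(3)))*(-1/33108) = (-64992513/39058 + 8*sqrt(3))*(-1/33108) = 21664171/431044088 - 2*sqrt(3)/8277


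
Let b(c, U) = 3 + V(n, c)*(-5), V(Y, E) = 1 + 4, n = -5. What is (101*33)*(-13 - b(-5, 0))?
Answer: 29997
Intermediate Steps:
V(Y, E) = 5
b(c, U) = -22 (b(c, U) = 3 + 5*(-5) = 3 - 25 = -22)
(101*33)*(-13 - b(-5, 0)) = (101*33)*(-13 - 1*(-22)) = 3333*(-13 + 22) = 3333*9 = 29997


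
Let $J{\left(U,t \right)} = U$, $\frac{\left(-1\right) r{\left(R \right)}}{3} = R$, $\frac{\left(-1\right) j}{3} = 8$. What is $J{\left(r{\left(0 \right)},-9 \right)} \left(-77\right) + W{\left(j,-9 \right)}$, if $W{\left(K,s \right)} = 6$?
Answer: $6$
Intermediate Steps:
$j = -24$ ($j = \left(-3\right) 8 = -24$)
$r{\left(R \right)} = - 3 R$
$J{\left(r{\left(0 \right)},-9 \right)} \left(-77\right) + W{\left(j,-9 \right)} = \left(-3\right) 0 \left(-77\right) + 6 = 0 \left(-77\right) + 6 = 0 + 6 = 6$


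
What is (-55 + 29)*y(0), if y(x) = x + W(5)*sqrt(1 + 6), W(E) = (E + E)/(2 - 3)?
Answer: 260*sqrt(7) ≈ 687.90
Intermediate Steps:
W(E) = -2*E (W(E) = (2*E)/(-1) = (2*E)*(-1) = -2*E)
y(x) = x - 10*sqrt(7) (y(x) = x + (-2*5)*sqrt(1 + 6) = x - 10*sqrt(7))
(-55 + 29)*y(0) = (-55 + 29)*(0 - 10*sqrt(7)) = -(-260)*sqrt(7) = 260*sqrt(7)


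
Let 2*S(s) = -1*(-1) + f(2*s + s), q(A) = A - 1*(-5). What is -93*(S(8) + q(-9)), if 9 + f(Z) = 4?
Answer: 558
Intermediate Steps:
q(A) = 5 + A (q(A) = A + 5 = 5 + A)
f(Z) = -5 (f(Z) = -9 + 4 = -5)
S(s) = -2 (S(s) = (-1*(-1) - 5)/2 = (1 - 5)/2 = (1/2)*(-4) = -2)
-93*(S(8) + q(-9)) = -93*(-2 + (5 - 9)) = -93*(-2 - 4) = -93*(-6) = 558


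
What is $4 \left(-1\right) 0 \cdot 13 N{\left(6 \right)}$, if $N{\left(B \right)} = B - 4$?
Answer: $0$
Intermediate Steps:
$N{\left(B \right)} = -4 + B$ ($N{\left(B \right)} = B - 4 = -4 + B$)
$4 \left(-1\right) 0 \cdot 13 N{\left(6 \right)} = 4 \left(-1\right) 0 \cdot 13 \left(-4 + 6\right) = \left(-4\right) 0 \cdot 13 \cdot 2 = 0 \cdot 13 \cdot 2 = 0 \cdot 2 = 0$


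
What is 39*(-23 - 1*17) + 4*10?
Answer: -1520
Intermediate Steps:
39*(-23 - 1*17) + 4*10 = 39*(-23 - 17) + 40 = 39*(-40) + 40 = -1560 + 40 = -1520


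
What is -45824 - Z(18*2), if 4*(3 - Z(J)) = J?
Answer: -45818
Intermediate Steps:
Z(J) = 3 - J/4
-45824 - Z(18*2) = -45824 - (3 - 9*2/2) = -45824 - (3 - 1/4*36) = -45824 - (3 - 9) = -45824 - 1*(-6) = -45824 + 6 = -45818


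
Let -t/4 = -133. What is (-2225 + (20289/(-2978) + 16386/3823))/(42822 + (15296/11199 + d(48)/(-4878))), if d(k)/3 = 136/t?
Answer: -3412171497203189791/65597714850633540058 ≈ -0.052017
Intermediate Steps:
t = 532 (t = -4*(-133) = 532)
d(k) = 102/133 (d(k) = 3*(136/532) = 3*(136*(1/532)) = 3*(34/133) = 102/133)
(-2225 + (20289/(-2978) + 16386/3823))/(42822 + (15296/11199 + d(48)/(-4878))) = (-2225 + (20289/(-2978) + 16386/3823))/(42822 + (15296/11199 + (102/133)/(-4878))) = (-2225 + (20289*(-1/2978) + 16386*(1/3823)))/(42822 + (15296*(1/11199) + (102/133)*(-1/4878))) = (-2225 + (-20289/2978 + 16386/3823))/(42822 + (15296/11199 - 17/108129)) = (-2225 - 28767339/11384894)/(42822 + 183750089/134548519) = -25360156489/(11384894*5761820430707/134548519) = -25360156489/11384894*134548519/5761820430707 = -3412171497203189791/65597714850633540058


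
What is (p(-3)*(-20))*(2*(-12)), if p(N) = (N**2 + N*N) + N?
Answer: 7200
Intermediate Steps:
p(N) = N + 2*N**2 (p(N) = (N**2 + N**2) + N = 2*N**2 + N = N + 2*N**2)
(p(-3)*(-20))*(2*(-12)) = (-3*(1 + 2*(-3))*(-20))*(2*(-12)) = (-3*(1 - 6)*(-20))*(-24) = (-3*(-5)*(-20))*(-24) = (15*(-20))*(-24) = -300*(-24) = 7200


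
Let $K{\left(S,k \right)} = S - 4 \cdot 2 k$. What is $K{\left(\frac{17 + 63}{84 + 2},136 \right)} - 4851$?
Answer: $- \frac{255337}{43} \approx -5938.1$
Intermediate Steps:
$K{\left(S,k \right)} = S - 8 k$
$K{\left(\frac{17 + 63}{84 + 2},136 \right)} - 4851 = \left(\frac{17 + 63}{84 + 2} - 1088\right) - 4851 = \left(\frac{80}{86} - 1088\right) - 4851 = \left(80 \cdot \frac{1}{86} - 1088\right) - 4851 = \left(\frac{40}{43} - 1088\right) - 4851 = - \frac{46744}{43} - 4851 = - \frac{255337}{43}$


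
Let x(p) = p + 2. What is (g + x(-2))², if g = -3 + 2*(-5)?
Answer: 169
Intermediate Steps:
x(p) = 2 + p
g = -13 (g = -3 - 10 = -13)
(g + x(-2))² = (-13 + (2 - 2))² = (-13 + 0)² = (-13)² = 169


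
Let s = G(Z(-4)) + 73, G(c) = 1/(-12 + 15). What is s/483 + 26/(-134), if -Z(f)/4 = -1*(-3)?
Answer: -4097/97083 ≈ -0.042201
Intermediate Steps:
Z(f) = -12 (Z(f) = -(-4)*(-3) = -4*3 = -12)
G(c) = ⅓ (G(c) = 1/3 = ⅓)
s = 220/3 (s = ⅓ + 73 = 220/3 ≈ 73.333)
s/483 + 26/(-134) = (220/3)/483 + 26/(-134) = (220/3)*(1/483) + 26*(-1/134) = 220/1449 - 13/67 = -4097/97083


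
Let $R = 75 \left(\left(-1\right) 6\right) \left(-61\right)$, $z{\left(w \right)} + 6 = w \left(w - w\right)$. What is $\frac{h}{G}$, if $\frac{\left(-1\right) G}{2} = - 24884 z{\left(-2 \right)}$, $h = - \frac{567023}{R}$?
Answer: $\frac{567023}{8196789600} \approx 6.9176 \cdot 10^{-5}$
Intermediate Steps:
$z{\left(w \right)} = -6$ ($z{\left(w \right)} = -6 + w \left(w - w\right) = -6 + w 0 = -6 + 0 = -6$)
$R = 27450$ ($R = 75 \left(-6\right) \left(-61\right) = \left(-450\right) \left(-61\right) = 27450$)
$h = - \frac{567023}{27450} \approx -20.657$
$G = -298608$ ($G = - 2 \left(\left(-24884\right) \left(-6\right)\right) = \left(-2\right) 149304 = -298608$)
$\frac{h}{G} = - \frac{567023}{27450 \left(-298608\right)} = \left(- \frac{567023}{27450}\right) \left(- \frac{1}{298608}\right) = \frac{567023}{8196789600}$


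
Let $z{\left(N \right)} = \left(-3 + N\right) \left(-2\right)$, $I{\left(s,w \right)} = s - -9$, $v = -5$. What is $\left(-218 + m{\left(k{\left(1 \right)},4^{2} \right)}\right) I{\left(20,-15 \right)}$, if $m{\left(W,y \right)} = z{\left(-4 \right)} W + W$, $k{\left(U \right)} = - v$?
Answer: $-4147$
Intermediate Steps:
$I{\left(s,w \right)} = 9 + s$ ($I{\left(s,w \right)} = s + 9 = 9 + s$)
$k{\left(U \right)} = 5$ ($k{\left(U \right)} = \left(-1\right) \left(-5\right) = 5$)
$z{\left(N \right)} = 6 - 2 N$
$m{\left(W,y \right)} = 15 W$ ($m{\left(W,y \right)} = \left(6 - -8\right) W + W = \left(6 + 8\right) W + W = 14 W + W = 15 W$)
$\left(-218 + m{\left(k{\left(1 \right)},4^{2} \right)}\right) I{\left(20,-15 \right)} = \left(-218 + 15 \cdot 5\right) \left(9 + 20\right) = \left(-218 + 75\right) 29 = \left(-143\right) 29 = -4147$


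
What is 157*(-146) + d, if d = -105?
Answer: -23027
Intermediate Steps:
157*(-146) + d = 157*(-146) - 105 = -22922 - 105 = -23027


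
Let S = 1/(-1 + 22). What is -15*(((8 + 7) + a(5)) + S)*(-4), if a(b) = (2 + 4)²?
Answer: 21440/7 ≈ 3062.9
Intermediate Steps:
a(b) = 36 (a(b) = 6² = 36)
S = 1/21 ≈ 0.047619
-15*(((8 + 7) + a(5)) + S)*(-4) = -15*(((8 + 7) + 36) + 1/21)*(-4) = -15*((15 + 36) + 1/21)*(-4) = -15*(51 + 1/21)*(-4) = -15*1072/21*(-4) = -5360/7*(-4) = 21440/7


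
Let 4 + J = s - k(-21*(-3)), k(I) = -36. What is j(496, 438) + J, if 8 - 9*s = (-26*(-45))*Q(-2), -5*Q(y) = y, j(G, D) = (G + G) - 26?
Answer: 8522/9 ≈ 946.89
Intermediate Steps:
j(G, D) = -26 + 2*G (j(G, D) = 2*G - 26 = -26 + 2*G)
Q(y) = -y/5
s = -460/9 (s = 8/9 - (-26*(-45))*(-⅕*(-2))/9 = 8/9 - 130*2/5 = 8/9 - ⅑*468 = 8/9 - 52 = -460/9 ≈ -51.111)
J = -172/9 (J = -4 + (-460/9 - 1*(-36)) = -4 + (-460/9 + 36) = -4 - 136/9 = -172/9 ≈ -19.111)
j(496, 438) + J = (-26 + 2*496) - 172/9 = (-26 + 992) - 172/9 = 966 - 172/9 = 8522/9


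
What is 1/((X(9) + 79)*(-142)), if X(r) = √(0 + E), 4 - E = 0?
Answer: -1/11502 ≈ -8.6941e-5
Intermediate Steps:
E = 4 (E = 4 - 1*0 = 4 + 0 = 4)
X(r) = 2 (X(r) = √(0 + 4) = √4 = 2)
1/((X(9) + 79)*(-142)) = 1/((2 + 79)*(-142)) = 1/(81*(-142)) = 1/(-11502) = -1/11502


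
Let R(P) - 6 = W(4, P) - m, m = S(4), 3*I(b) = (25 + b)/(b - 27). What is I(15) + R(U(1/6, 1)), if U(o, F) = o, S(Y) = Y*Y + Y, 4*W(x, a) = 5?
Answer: -499/36 ≈ -13.861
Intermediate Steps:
I(b) = (25 + b)/(3*(-27 + b)) (I(b) = ((25 + b)/(b - 27))/3 = ((25 + b)/(-27 + b))/3 = (25 + b)/(3*(-27 + b)))
W(x, a) = 5/4 (W(x, a) = (1/4)*5 = 5/4)
S(Y) = Y + Y**2 (S(Y) = Y**2 + Y = Y + Y**2)
m = 20 (m = 4*(1 + 4) = 4*5 = 20)
R(P) = -51/4 (R(P) = 6 + (5/4 - 1*20) = 6 + (5/4 - 20) = 6 - 75/4 = -51/4)
I(15) + R(U(1/6, 1)) = (25 + 15)/(3*(-27 + 15)) - 51/4 = (1/3)*40/(-12) - 51/4 = (1/3)*(-1/12)*40 - 51/4 = -10/9 - 51/4 = -499/36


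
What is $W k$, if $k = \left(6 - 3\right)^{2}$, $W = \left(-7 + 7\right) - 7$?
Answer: $-63$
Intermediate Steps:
$W = -7$ ($W = 0 - 7 = -7$)
$k = 9$ ($k = 3^{2} = 9$)
$W k = \left(-7\right) 9 = -63$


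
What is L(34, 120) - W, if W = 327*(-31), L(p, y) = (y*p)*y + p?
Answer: 499771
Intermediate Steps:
L(p, y) = p + p*y**2 (L(p, y) = (p*y)*y + p = p*y**2 + p = p + p*y**2)
W = -10137
L(34, 120) - W = 34*(1 + 120**2) - 1*(-10137) = 34*(1 + 14400) + 10137 = 34*14401 + 10137 = 489634 + 10137 = 499771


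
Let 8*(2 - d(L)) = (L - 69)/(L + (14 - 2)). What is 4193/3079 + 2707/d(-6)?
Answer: 133596649/175503 ≈ 761.22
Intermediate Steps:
d(L) = 2 - (-69 + L)/(8*(12 + L)) (d(L) = 2 - (L - 69)/(8*(L + (14 - 2))) = 2 - (-69 + L)/(8*(L + 12)) = 2 - (-69 + L)/(8*(12 + L)))
4193/3079 + 2707/d(-6) = 4193/3079 + 2707/((3*(87 + 5*(-6))/(8*(12 - 6)))) = 4193*(1/3079) + 2707/(((3/8)*(87 - 30)/6)) = 4193/3079 + 2707/(((3/8)*(1/6)*57)) = 4193/3079 + 2707/(57/16) = 4193/3079 + 2707*(16/57) = 4193/3079 + 43312/57 = 133596649/175503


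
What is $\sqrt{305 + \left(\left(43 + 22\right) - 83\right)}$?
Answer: $\sqrt{287} \approx 16.941$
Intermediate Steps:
$\sqrt{305 + \left(\left(43 + 22\right) - 83\right)} = \sqrt{305 + \left(65 - 83\right)} = \sqrt{305 - 18} = \sqrt{287}$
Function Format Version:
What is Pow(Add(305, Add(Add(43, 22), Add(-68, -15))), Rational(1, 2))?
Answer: Pow(287, Rational(1, 2)) ≈ 16.941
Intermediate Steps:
Pow(Add(305, Add(Add(43, 22), Add(-68, -15))), Rational(1, 2)) = Pow(Add(305, Add(65, -83)), Rational(1, 2)) = Pow(Add(305, -18), Rational(1, 2)) = Pow(287, Rational(1, 2))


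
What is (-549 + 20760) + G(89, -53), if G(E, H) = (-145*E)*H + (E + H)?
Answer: 704212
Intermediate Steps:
G(E, H) = E + H - 145*E*H (G(E, H) = -145*E*H + (E + H) = E + H - 145*E*H)
(-549 + 20760) + G(89, -53) = (-549 + 20760) + (89 - 53 - 145*89*(-53)) = 20211 + (89 - 53 + 683965) = 20211 + 684001 = 704212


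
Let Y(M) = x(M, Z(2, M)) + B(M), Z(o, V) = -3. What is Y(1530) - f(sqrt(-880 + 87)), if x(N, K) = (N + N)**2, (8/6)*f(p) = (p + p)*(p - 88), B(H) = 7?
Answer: 18729593/2 + 132*I*sqrt(793) ≈ 9.3648e+6 + 3717.2*I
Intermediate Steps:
f(p) = 3*p*(-88 + p)/2 (f(p) = 3*((p + p)*(p - 88))/4 = 3*((2*p)*(-88 + p))/4 = 3*(2*p*(-88 + p))/4 = 3*p*(-88 + p)/2)
x(N, K) = 4*N**2 (x(N, K) = (2*N)**2 = 4*N**2)
Y(M) = 7 + 4*M**2 (Y(M) = 4*M**2 + 7 = 7 + 4*M**2)
Y(1530) - f(sqrt(-880 + 87)) = (7 + 4*1530**2) - 3*sqrt(-880 + 87)*(-88 + sqrt(-880 + 87))/2 = (7 + 4*2340900) - 3*sqrt(-793)*(-88 + sqrt(-793))/2 = (7 + 9363600) - 3*I*sqrt(793)*(-88 + I*sqrt(793))/2 = 9363607 - 3*I*sqrt(793)*(-88 + I*sqrt(793))/2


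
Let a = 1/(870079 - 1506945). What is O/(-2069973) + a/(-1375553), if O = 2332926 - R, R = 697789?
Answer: -1432450219708515053/1813385226219563754 ≈ -0.78993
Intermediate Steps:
a = -1/636866 (a = 1/(-636866) = -1/636866 ≈ -1.5702e-6)
O = 1635137 (O = 2332926 - 1*697789 = 2332926 - 697789 = 1635137)
O/(-2069973) + a/(-1375553) = 1635137/(-2069973) - 1/636866/(-1375553) = 1635137*(-1/2069973) - 1/636866*(-1/1375553) = -1635137/2069973 + 1/876042936898 = -1432450219708515053/1813385226219563754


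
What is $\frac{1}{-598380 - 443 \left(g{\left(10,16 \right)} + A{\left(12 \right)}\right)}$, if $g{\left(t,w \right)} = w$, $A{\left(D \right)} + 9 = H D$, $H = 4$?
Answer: $- \frac{1}{622745} \approx -1.6058 \cdot 10^{-6}$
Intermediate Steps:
$A{\left(D \right)} = -9 + 4 D$
$\frac{1}{-598380 - 443 \left(g{\left(10,16 \right)} + A{\left(12 \right)}\right)} = \frac{1}{-598380 - 443 \left(16 + \left(-9 + 4 \cdot 12\right)\right)} = \frac{1}{-598380 - 443 \left(16 + \left(-9 + 48\right)\right)} = \frac{1}{-598380 - 443 \left(16 + 39\right)} = \frac{1}{-598380 - 24365} = \frac{1}{-622745} = - \frac{1}{622745}$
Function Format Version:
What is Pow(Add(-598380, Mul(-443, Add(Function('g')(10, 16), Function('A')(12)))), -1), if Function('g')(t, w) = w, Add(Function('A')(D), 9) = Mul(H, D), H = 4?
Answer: Rational(-1, 622745) ≈ -1.6058e-6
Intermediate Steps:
Function('A')(D) = Add(-9, Mul(4, D))
Pow(Add(-598380, Mul(-443, Add(Function('g')(10, 16), Function('A')(12)))), -1) = Pow(Add(-598380, Mul(-443, Add(16, Add(-9, Mul(4, 12))))), -1) = Pow(Add(-598380, Mul(-443, Add(16, Add(-9, 48)))), -1) = Pow(Add(-598380, Mul(-443, Add(16, 39))), -1) = Pow(Add(-598380, Mul(-443, 55)), -1) = Pow(Add(-598380, -24365), -1) = Pow(-622745, -1) = Rational(-1, 622745)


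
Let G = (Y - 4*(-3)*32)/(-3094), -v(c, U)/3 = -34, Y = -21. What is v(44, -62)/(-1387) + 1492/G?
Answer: -6402773002/503481 ≈ -12717.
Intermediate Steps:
v(c, U) = 102 (v(c, U) = -3*(-34) = 102)
G = -363/3094 (G = (-21 - 4*(-3)*32)/(-3094) = (-21 + 12*32)*(-1/3094) = (-21 + 384)*(-1/3094) = 363*(-1/3094) = -363/3094 ≈ -0.11732)
v(44, -62)/(-1387) + 1492/G = 102/(-1387) + 1492/(-363/3094) = 102*(-1/1387) + 1492*(-3094/363) = -102/1387 - 4616248/363 = -6402773002/503481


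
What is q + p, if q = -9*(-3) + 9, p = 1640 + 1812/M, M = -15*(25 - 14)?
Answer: 91576/55 ≈ 1665.0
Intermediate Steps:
M = -165 (M = -15*11 = -165)
p = 89596/55 (p = 1640 + 1812/(-165) = 1640 + 1812*(-1/165) = 1640 - 604/55 = 89596/55 ≈ 1629.0)
q = 36 (q = 27 + 9 = 36)
q + p = 36 + 89596/55 = 91576/55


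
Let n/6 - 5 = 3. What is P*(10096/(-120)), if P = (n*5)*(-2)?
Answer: 40384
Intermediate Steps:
n = 48 (n = 30 + 6*3 = 30 + 18 = 48)
P = -480 (P = (48*5)*(-2) = 240*(-2) = -480)
P*(10096/(-120)) = -4846080/(-120) = -4846080*(-1)/120 = -480*(-1262/15) = 40384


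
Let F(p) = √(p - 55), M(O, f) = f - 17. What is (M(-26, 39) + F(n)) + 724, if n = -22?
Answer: 746 + I*√77 ≈ 746.0 + 8.775*I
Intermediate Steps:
M(O, f) = -17 + f
F(p) = √(-55 + p)
(M(-26, 39) + F(n)) + 724 = ((-17 + 39) + √(-55 - 22)) + 724 = (22 + √(-77)) + 724 = (22 + I*√77) + 724 = 746 + I*√77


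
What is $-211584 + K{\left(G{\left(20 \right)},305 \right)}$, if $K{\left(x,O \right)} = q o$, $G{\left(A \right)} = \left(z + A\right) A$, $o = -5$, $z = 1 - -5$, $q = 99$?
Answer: $-212079$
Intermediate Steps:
$z = 6$ ($z = 1 + 5 = 6$)
$G{\left(A \right)} = A \left(6 + A\right)$ ($G{\left(A \right)} = \left(6 + A\right) A = A \left(6 + A\right)$)
$K{\left(x,O \right)} = -495$ ($K{\left(x,O \right)} = 99 \left(-5\right) = -495$)
$-211584 + K{\left(G{\left(20 \right)},305 \right)} = -211584 - 495 = -212079$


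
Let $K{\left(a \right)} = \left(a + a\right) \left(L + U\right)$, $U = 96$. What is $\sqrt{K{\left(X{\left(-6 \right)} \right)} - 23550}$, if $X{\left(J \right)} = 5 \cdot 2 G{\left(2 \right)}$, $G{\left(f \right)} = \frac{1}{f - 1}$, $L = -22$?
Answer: $i \sqrt{22070} \approx 148.56 i$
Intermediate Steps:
$G{\left(f \right)} = \frac{1}{-1 + f}$
$X{\left(J \right)} = 10$ ($X{\left(J \right)} = \frac{5 \cdot 2}{-1 + 2} = \frac{10}{1} = 10 \cdot 1 = 10$)
$K{\left(a \right)} = 148 a$ ($K{\left(a \right)} = \left(a + a\right) \left(-22 + 96\right) = 2 a 74 = 148 a$)
$\sqrt{K{\left(X{\left(-6 \right)} \right)} - 23550} = \sqrt{148 \cdot 10 - 23550} = \sqrt{1480 - 23550} = \sqrt{-22070} = i \sqrt{22070}$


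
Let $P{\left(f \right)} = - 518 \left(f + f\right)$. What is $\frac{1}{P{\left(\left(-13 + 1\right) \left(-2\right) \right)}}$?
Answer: $- \frac{1}{24864} \approx -4.0219 \cdot 10^{-5}$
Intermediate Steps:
$P{\left(f \right)} = - 1036 f$ ($P{\left(f \right)} = - 518 \cdot 2 f = - 1036 f$)
$\frac{1}{P{\left(\left(-13 + 1\right) \left(-2\right) \right)}} = \frac{1}{\left(-1036\right) \left(-13 + 1\right) \left(-2\right)} = \frac{1}{\left(-1036\right) \left(\left(-12\right) \left(-2\right)\right)} = \frac{1}{\left(-1036\right) 24} = \frac{1}{-24864} = - \frac{1}{24864}$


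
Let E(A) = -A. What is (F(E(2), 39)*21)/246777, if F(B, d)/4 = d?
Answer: 1092/82259 ≈ 0.013275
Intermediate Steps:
F(B, d) = 4*d
(F(E(2), 39)*21)/246777 = ((4*39)*21)/246777 = (156*21)*(1/246777) = 3276*(1/246777) = 1092/82259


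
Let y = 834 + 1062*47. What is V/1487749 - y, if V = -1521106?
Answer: -75501807358/1487749 ≈ -50749.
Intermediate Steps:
y = 50748 (y = 834 + 49914 = 50748)
V/1487749 - y = -1521106/1487749 - 1*50748 = -1521106*1/1487749 - 50748 = -1521106/1487749 - 50748 = -75501807358/1487749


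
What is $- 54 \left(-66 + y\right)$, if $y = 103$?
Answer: $-1998$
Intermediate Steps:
$- 54 \left(-66 + y\right) = - 54 \left(-66 + 103\right) = \left(-54\right) 37 = -1998$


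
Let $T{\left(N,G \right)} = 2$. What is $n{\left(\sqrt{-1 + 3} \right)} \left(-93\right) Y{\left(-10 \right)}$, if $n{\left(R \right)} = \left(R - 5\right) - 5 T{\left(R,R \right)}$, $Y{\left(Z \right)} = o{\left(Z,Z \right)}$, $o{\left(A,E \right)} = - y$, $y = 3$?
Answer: $-4185 + 279 \sqrt{2} \approx -3790.4$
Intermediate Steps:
$o{\left(A,E \right)} = -3$ ($o{\left(A,E \right)} = \left(-1\right) 3 = -3$)
$Y{\left(Z \right)} = -3$
$n{\left(R \right)} = -15 + R$ ($n{\left(R \right)} = \left(R - 5\right) - 10 = \left(-5 + R\right) - 10 = -15 + R$)
$n{\left(\sqrt{-1 + 3} \right)} \left(-93\right) Y{\left(-10 \right)} = \left(-15 + \sqrt{-1 + 3}\right) \left(-93\right) \left(-3\right) = \left(-15 + \sqrt{2}\right) \left(-93\right) \left(-3\right) = \left(1395 - 93 \sqrt{2}\right) \left(-3\right) = -4185 + 279 \sqrt{2}$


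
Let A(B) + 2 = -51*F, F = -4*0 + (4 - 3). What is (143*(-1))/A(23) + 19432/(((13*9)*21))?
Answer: 197321/18603 ≈ 10.607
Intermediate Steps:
F = 1 (F = 0 + 1 = 1)
A(B) = -53 (A(B) = -2 - 51*1 = -2 - 51 = -53)
(143*(-1))/A(23) + 19432/(((13*9)*21)) = (143*(-1))/(-53) + 19432/(((13*9)*21)) = -143*(-1/53) + 19432/((117*21)) = 143/53 + 19432/2457 = 143/53 + 19432*(1/2457) = 143/53 + 2776/351 = 197321/18603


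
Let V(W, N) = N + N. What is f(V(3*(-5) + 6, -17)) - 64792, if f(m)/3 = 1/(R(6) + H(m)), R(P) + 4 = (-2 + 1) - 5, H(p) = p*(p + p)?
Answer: -149151181/2302 ≈ -64792.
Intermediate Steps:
H(p) = 2*p**2 (H(p) = p*(2*p) = 2*p**2)
V(W, N) = 2*N
R(P) = -10 (R(P) = -4 + ((-2 + 1) - 5) = -4 + (-1 - 5) = -4 - 6 = -10)
f(m) = 3/(-10 + 2*m**2)
f(V(3*(-5) + 6, -17)) - 64792 = 3/(2*(-5 + (2*(-17))**2)) - 64792 = 3/(2*(-5 + (-34)**2)) - 64792 = 3/(2*(-5 + 1156)) - 64792 = (3/2)/1151 - 64792 = (3/2)*(1/1151) - 64792 = 3/2302 - 64792 = -149151181/2302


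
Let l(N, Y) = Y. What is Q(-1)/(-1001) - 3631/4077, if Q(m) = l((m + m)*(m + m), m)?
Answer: -3630554/4081077 ≈ -0.88961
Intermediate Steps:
Q(m) = m
Q(-1)/(-1001) - 3631/4077 = -1/(-1001) - 3631/4077 = -1*(-1/1001) - 3631*1/4077 = 1/1001 - 3631/4077 = -3630554/4081077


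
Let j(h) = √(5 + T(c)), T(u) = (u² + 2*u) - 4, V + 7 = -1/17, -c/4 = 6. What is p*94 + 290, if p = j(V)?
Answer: 2452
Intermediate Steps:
c = -24 (c = -4*6 = -24)
V = -120/17 (V = -7 - 1/17 = -120/17 ≈ -7.0588)
T(u) = -4 + u² + 2*u
j(h) = 23 (j(h) = √(5 + (-4 + (-24)² + 2*(-24))) = √(5 + (-4 + 576 - 48)) = √(5 + 524) = √529 = 23)
p = 23
p*94 + 290 = 23*94 + 290 = 2162 + 290 = 2452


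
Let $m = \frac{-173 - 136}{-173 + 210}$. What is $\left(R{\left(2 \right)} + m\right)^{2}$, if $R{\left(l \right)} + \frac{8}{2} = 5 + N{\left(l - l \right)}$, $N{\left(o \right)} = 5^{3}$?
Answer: $\frac{18948609}{1369} \approx 13841.0$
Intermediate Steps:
$N{\left(o \right)} = 125$
$R{\left(l \right)} = 126$ ($R{\left(l \right)} = -4 + \left(5 + 125\right) = -4 + 130 = 126$)
$m = - \frac{309}{37} \approx -8.3513$
$\left(R{\left(2 \right)} + m\right)^{2} = \left(126 - \frac{309}{37}\right)^{2} = \left(\frac{4353}{37}\right)^{2} = \frac{18948609}{1369}$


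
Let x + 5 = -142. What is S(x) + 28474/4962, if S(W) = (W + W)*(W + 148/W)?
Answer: 107972471/2481 ≈ 43520.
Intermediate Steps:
x = -147 (x = -5 - 142 = -147)
S(W) = 2*W*(W + 148/W) (S(W) = (2*W)*(W + 148/W) = 2*W*(W + 148/W))
S(x) + 28474/4962 = (296 + 2*(-147)²) + 28474/4962 = (296 + 2*21609) + 28474*(1/4962) = (296 + 43218) + 14237/2481 = 43514 + 14237/2481 = 107972471/2481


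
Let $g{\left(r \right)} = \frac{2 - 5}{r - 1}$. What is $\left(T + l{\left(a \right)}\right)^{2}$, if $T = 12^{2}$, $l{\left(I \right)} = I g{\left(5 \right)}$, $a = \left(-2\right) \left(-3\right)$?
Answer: $\frac{77841}{4} \approx 19460.0$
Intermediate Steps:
$g{\left(r \right)} = - \frac{3}{-1 + r}$
$a = 6$
$l{\left(I \right)} = - \frac{3 I}{4}$ ($l{\left(I \right)} = I \left(- \frac{3}{-1 + 5}\right) = I \left(- \frac{3}{4}\right) = - \frac{3 I}{4}$)
$T = 144$
$\left(T + l{\left(a \right)}\right)^{2} = \left(144 - \frac{9}{2}\right)^{2} = \left(\frac{279}{2}\right)^{2} = \frac{77841}{4}$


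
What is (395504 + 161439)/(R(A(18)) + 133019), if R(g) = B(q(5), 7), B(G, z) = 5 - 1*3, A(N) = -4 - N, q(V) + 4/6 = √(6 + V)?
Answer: 556943/133021 ≈ 4.1869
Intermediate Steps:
q(V) = -⅔ + √(6 + V)
B(G, z) = 2 (B(G, z) = 5 - 3 = 2)
R(g) = 2
(395504 + 161439)/(R(A(18)) + 133019) = (395504 + 161439)/(2 + 133019) = 556943/133021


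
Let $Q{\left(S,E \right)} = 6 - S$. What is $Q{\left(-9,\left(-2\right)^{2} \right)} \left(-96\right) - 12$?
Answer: $-1452$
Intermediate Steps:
$Q{\left(-9,\left(-2\right)^{2} \right)} \left(-96\right) - 12 = \left(6 - -9\right) \left(-96\right) - 12 = \left(6 + 9\right) \left(-96\right) - 12 = 15 \left(-96\right) - 12 = -1440 - 12 = -1452$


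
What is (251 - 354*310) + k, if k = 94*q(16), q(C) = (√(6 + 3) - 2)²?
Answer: -109395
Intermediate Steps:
q(C) = 1 (q(C) = (√9 - 2)² = (3 - 2)² = 1² = 1)
k = 94 (k = 94*1 = 94)
(251 - 354*310) + k = (251 - 354*310) + 94 = (251 - 109740) + 94 = -109489 + 94 = -109395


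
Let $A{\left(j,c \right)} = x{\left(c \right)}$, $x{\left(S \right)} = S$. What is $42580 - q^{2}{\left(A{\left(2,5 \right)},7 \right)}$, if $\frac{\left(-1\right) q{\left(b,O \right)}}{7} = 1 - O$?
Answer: $40816$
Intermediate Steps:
$A{\left(j,c \right)} = c$
$q{\left(b,O \right)} = -7 + 7 O$ ($q{\left(b,O \right)} = - 7 \left(1 - O\right) = -7 + 7 O$)
$42580 - q^{2}{\left(A{\left(2,5 \right)},7 \right)} = 42580 - \left(-7 + 7 \cdot 7\right)^{2} = 42580 - \left(-7 + 49\right)^{2} = 42580 - 42^{2} = 42580 - 1764 = 40816$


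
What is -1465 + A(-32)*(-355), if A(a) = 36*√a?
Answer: -1465 - 51120*I*√2 ≈ -1465.0 - 72295.0*I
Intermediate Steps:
-1465 + A(-32)*(-355) = -1465 + (36*√(-32))*(-355) = -1465 + (36*(4*I*√2))*(-355) = -1465 + (144*I*√2)*(-355) = -1465 - 51120*I*√2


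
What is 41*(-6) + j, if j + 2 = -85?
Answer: -333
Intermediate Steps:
j = -87 (j = -2 - 85 = -87)
41*(-6) + j = 41*(-6) - 87 = -246 - 87 = -333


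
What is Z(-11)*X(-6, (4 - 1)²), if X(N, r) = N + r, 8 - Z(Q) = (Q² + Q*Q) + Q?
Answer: -669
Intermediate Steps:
Z(Q) = 8 - Q - 2*Q² (Z(Q) = 8 - ((Q² + Q*Q) + Q) = 8 - ((Q² + Q²) + Q) = 8 - (2*Q² + Q) = 8 - (Q + 2*Q²) = 8 + (-Q - 2*Q²) = 8 - Q - 2*Q²)
Z(-11)*X(-6, (4 - 1)²) = (8 - 1*(-11) - 2*(-11)²)*(-6 + (4 - 1)²) = (8 + 11 - 2*121)*(-6 + 3²) = (8 + 11 - 242)*(-6 + 9) = -223*3 = -669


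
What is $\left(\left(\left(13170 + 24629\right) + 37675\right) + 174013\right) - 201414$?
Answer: $48073$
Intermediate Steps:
$\left(\left(\left(13170 + 24629\right) + 37675\right) + 174013\right) - 201414 = \left(\left(37799 + 37675\right) + 174013\right) - 201414 = \left(75474 + 174013\right) - 201414 = 249487 - 201414 = 48073$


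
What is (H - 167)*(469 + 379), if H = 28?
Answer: -117872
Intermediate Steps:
(H - 167)*(469 + 379) = (28 - 167)*(469 + 379) = -139*848 = -117872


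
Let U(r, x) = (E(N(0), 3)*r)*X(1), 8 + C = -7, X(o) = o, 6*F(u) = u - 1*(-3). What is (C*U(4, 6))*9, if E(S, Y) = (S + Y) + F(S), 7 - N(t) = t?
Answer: -6300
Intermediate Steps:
N(t) = 7 - t
F(u) = 1/2 + u/6 (F(u) = (u - 1*(-3))/6 = (u + 3)/6 = (3 + u)/6 = 1/2 + u/6)
C = -15 (C = -8 - 7 = -15)
E(S, Y) = 1/2 + Y + 7*S/6 (E(S, Y) = (S + Y) + (1/2 + S/6) = 1/2 + Y + 7*S/6)
U(r, x) = 35*r/3 (U(r, x) = ((1/2 + 3 + 7*(7 - 1*0)/6)*r)*1 = ((1/2 + 3 + 7*(7 + 0)/6)*r)*1 = ((1/2 + 3 + (7/6)*7)*r)*1 = ((1/2 + 3 + 49/6)*r)*1 = (35*r/3)*1 = 35*r/3)
(C*U(4, 6))*9 = -175*4*9 = -15*140/3*9 = -700*9 = -6300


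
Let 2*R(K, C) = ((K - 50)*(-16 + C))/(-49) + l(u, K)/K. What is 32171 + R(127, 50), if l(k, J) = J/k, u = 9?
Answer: 4050187/126 ≈ 32144.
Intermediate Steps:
R(K, C) = 1/18 - (-50 + K)*(-16 + C)/98 (R(K, C) = (((K - 50)*(-16 + C))/(-49) + (K/9)/K)/2 = (((-50 + K)*(-16 + C))*(-1/49) + (K*(⅑))/K)/2 = (-(-50 + K)*(-16 + C)/49 + (K/9)/K)/2 = (-(-50 + K)*(-16 + C)/49 + ⅑)/2 = (⅑ - (-50 + K)*(-16 + C)/49)/2 = 1/18 - (-50 + K)*(-16 + C)/98)
32171 + R(127, 50) = 32171 + (-7151/882 + (8/49)*127 + (25/49)*50 - 1/98*50*127) = 32171 + (-7151/882 + 1016/49 + 1250/49 - 3175/49) = 32171 - 3359/126 = 4050187/126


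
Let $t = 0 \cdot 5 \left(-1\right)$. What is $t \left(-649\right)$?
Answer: $0$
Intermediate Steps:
$t = 0$ ($t = 0 \left(-1\right) = 0$)
$t \left(-649\right) = 0 \left(-649\right) = 0$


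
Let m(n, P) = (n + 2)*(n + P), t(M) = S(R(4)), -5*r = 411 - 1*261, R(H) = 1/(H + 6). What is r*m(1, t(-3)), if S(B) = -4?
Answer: 270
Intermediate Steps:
R(H) = 1/(6 + H)
r = -30 (r = -(411 - 1*261)/5 = -(411 - 261)/5 = -1/5*150 = -30)
t(M) = -4
m(n, P) = (2 + n)*(P + n)
r*m(1, t(-3)) = -30*(1**2 + 2*(-4) + 2*1 - 4*1) = -30*(1 - 8 + 2 - 4) = -30*(-9) = 270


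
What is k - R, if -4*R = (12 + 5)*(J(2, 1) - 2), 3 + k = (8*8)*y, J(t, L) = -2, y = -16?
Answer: -1044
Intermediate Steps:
k = -1027 (k = -3 + (8*8)*(-16) = -3 + 64*(-16) = -3 - 1024 = -1027)
R = 17 (R = -(12 + 5)*(-2 - 2)/4 = -17*(-4)/4 = -¼*(-68) = 17)
k - R = -1027 - 1*17 = -1027 - 17 = -1044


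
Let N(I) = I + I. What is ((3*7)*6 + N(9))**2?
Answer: 20736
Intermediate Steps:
N(I) = 2*I
((3*7)*6 + N(9))**2 = ((3*7)*6 + 2*9)**2 = (21*6 + 18)**2 = (126 + 18)**2 = 144**2 = 20736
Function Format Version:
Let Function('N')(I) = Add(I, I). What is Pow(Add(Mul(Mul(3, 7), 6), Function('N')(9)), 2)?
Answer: 20736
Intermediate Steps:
Function('N')(I) = Mul(2, I)
Pow(Add(Mul(Mul(3, 7), 6), Function('N')(9)), 2) = Pow(Add(Mul(Mul(3, 7), 6), Mul(2, 9)), 2) = Pow(Add(Mul(21, 6), 18), 2) = Pow(Add(126, 18), 2) = Pow(144, 2) = 20736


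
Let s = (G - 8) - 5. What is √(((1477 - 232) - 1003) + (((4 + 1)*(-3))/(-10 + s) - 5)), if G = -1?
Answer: √3802/4 ≈ 15.415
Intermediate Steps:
s = -14 (s = (-1 - 8) - 5 = -9 - 5 = -14)
√(((1477 - 232) - 1003) + (((4 + 1)*(-3))/(-10 + s) - 5)) = √(((1477 - 232) - 1003) + (((4 + 1)*(-3))/(-10 - 14) - 5)) = √((1245 - 1003) + ((5*(-3))/(-24) - 5)) = √(242 + (-1/24*(-15) - 5)) = √(242 + (5/8 - 5)) = √(242 - 35/8) = √(1901/8) = √3802/4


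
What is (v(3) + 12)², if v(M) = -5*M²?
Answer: 1089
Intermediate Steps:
(v(3) + 12)² = (-5*3² + 12)² = (-5*9 + 12)² = (-45 + 12)² = (-33)² = 1089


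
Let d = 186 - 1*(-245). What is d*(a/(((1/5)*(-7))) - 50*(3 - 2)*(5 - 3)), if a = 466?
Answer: -1305930/7 ≈ -1.8656e+5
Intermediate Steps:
d = 431 (d = 186 + 245 = 431)
d*(a/(((1/5)*(-7))) - 50*(3 - 2)*(5 - 3)) = 431*(466/(((1/5)*(-7))) - 50*(3 - 2)*(5 - 3)) = 431*(466/((((⅕)*1)*(-7))) - 50*2) = 431*(466/(((⅕)*(-7))) - 50*2) = 431*(466/(-7/5) - 100) = 431*(466*(-5/7) - 100) = 431*(-2330/7 - 100) = 431*(-3030/7) = -1305930/7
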